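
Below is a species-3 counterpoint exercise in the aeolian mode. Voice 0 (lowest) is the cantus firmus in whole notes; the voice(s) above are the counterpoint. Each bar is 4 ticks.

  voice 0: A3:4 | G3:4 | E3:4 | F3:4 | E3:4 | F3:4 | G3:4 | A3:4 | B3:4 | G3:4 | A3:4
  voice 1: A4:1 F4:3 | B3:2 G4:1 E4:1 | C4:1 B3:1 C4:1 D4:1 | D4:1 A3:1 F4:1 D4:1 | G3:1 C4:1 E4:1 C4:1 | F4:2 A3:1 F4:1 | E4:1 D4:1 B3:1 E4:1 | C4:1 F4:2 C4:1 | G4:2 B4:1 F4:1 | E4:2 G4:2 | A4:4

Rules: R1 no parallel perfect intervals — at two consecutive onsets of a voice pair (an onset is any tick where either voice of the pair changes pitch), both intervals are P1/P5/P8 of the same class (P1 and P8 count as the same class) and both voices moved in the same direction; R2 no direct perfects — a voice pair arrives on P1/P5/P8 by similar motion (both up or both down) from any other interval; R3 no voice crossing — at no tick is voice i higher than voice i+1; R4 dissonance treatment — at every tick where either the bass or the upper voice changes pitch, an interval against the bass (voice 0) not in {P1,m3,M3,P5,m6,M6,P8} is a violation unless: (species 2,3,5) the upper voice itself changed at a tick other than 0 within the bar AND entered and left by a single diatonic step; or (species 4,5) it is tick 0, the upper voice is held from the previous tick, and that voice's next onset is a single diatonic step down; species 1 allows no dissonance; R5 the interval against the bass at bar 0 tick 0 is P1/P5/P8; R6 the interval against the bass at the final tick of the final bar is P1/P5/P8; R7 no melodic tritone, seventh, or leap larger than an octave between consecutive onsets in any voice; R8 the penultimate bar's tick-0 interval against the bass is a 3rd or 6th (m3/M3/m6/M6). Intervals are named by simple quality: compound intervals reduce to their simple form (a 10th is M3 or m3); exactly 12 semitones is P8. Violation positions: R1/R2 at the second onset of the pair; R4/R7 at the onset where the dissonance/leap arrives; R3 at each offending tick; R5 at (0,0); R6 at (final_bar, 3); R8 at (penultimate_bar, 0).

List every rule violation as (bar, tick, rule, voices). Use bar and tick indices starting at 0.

(1, 0, R7, (1,))
(2, 3, R4, (0, 1))
(5, 0, R2, (0, 1))
(8, 3, R4, (0, 1))
(8, 3, R7, (1,))
(10, 0, R1, (0, 1))

bar 0: v0=A3 v1=A4 downbeat P8
bar 1: v0=G3 v1=B3 downbeat M3
bar 2: v0=E3 v1=C4 downbeat m6
bar 3: v0=F3 v1=D4 downbeat M6
bar 4: v0=E3 v1=G3 downbeat m3
bar 5: v0=F3 v1=F4 downbeat P8
bar 6: v0=G3 v1=E4 downbeat M6
bar 7: v0=A3 v1=C4 downbeat m3
bar 8: v0=B3 v1=G4 downbeat m6
bar 9: v0=G3 v1=E4 downbeat M6
bar 10: v0=A3 v1=A4 downbeat P8
  -> R7 @ bar 1 tick 0 v(1,): F4->B3 leap 6st
  -> R4 @ bar 2 tick 3 v(0, 1): E3/D4 m7 untreated
  -> R2 @ bar 5 tick 0 v(0, 1): E3/C4 m6 -> F3/F4 P8 similar
  -> R4 @ bar 8 tick 3 v(0, 1): B3/F4 TT untreated
  -> R7 @ bar 8 tick 3 v(1,): B4->F4 leap 6st
  -> R1 @ bar 10 tick 0 v(0, 1): G3/G4 P8 -> A3/A4 P8 similar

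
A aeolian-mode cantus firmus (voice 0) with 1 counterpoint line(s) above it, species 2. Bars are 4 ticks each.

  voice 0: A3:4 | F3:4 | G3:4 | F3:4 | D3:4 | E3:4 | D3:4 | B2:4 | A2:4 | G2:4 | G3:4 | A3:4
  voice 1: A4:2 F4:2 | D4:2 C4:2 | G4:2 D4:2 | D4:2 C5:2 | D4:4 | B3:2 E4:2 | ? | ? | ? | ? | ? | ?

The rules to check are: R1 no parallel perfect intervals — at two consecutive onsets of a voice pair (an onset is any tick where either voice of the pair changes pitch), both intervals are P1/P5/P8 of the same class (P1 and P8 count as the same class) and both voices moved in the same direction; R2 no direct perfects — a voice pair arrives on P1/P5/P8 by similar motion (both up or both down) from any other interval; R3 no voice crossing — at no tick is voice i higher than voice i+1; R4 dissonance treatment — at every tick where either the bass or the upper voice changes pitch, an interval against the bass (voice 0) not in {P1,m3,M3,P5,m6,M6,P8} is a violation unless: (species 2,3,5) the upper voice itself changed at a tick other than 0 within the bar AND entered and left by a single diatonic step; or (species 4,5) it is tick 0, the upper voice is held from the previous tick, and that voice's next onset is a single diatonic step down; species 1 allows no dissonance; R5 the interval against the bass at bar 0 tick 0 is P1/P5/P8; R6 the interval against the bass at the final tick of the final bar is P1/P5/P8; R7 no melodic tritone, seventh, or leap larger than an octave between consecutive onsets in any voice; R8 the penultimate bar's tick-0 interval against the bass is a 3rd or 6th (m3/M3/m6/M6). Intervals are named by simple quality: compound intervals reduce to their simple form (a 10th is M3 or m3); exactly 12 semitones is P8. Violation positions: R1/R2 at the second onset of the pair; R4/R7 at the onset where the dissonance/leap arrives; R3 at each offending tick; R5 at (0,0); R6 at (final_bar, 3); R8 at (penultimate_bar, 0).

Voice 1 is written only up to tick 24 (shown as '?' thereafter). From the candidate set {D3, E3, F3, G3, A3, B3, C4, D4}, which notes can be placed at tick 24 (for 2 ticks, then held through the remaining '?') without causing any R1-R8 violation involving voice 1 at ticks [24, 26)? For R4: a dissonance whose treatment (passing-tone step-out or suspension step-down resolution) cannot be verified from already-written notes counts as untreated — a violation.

{B3}

D3: violates R1,R7
E3: violates R4
F3: violates R7
G3: violates R4
A3: violates R2
B3: legal
C4: violates R4
D4: violates R1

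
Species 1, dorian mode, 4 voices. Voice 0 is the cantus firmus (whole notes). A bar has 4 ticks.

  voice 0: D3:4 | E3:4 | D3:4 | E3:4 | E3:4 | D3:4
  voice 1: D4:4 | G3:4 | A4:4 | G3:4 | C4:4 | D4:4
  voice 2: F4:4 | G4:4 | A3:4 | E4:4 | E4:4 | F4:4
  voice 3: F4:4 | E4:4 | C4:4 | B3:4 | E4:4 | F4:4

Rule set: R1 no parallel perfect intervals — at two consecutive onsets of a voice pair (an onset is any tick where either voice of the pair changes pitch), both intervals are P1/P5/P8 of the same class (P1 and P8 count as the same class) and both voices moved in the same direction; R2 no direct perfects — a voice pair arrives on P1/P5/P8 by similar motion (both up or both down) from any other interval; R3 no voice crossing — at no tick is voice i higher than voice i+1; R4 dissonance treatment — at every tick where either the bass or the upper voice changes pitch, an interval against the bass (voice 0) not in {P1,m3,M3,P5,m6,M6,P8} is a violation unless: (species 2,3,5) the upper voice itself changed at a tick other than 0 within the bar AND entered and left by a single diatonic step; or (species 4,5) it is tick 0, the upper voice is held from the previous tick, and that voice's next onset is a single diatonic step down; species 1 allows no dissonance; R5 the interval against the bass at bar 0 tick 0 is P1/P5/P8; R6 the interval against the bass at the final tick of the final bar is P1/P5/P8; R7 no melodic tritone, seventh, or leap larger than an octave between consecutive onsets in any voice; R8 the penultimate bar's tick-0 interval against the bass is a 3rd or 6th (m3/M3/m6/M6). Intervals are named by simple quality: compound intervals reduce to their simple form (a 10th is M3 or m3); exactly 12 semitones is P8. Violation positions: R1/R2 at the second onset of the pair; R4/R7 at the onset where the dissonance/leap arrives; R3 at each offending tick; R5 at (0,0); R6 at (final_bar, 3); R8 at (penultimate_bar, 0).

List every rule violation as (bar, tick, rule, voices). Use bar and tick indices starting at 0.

(0, 0, R5, (0, 2))
(0, 0, R5, (0, 3))
(1, 0, R3, (2, 3))
(1, 1, R3, (2, 3))
(1, 2, R3, (2, 3))
(1, 3, R3, (2, 3))
(2, 0, R2, (0, 2))
(2, 0, R3, (1, 2))
(2, 0, R4, (0, 3))
(2, 0, R7, (1,))
(2, 0, R7, (2,))
(2, 1, R3, (1, 2))
(2, 2, R3, (1, 2))
(2, 3, R3, (1, 2))
(3, 0, R2, (0, 2))
(3, 0, R3, (2, 3))
(3, 0, R7, (1,))
(3, 1, R3, (2, 3))
(3, 2, R3, (2, 3))
(3, 3, R3, (2, 3))
(4, 0, R8, (0, 2))
(4, 0, R8, (0, 3))
(5, 0, R1, (2, 3))
(5, 3, R6, (0, 2))
(5, 3, R6, (0, 3))

bar 0: v0=D3 v1=D4 v2=F4 v3=F4 downbeat m3
bar 1: v0=E3 v1=G3 v2=G4 v3=E4 downbeat P8
bar 2: v0=D3 v1=A4 v2=A3 v3=C4 downbeat m7
bar 3: v0=E3 v1=G3 v2=E4 v3=B3 downbeat P5
bar 4: v0=E3 v1=C4 v2=E4 v3=E4 downbeat P8
bar 5: v0=D3 v1=D4 v2=F4 v3=F4 downbeat m3
  -> R5 @ bar 0 tick 0 v(0, 2): opens on m3
  -> R5 @ bar 0 tick 0 v(0, 3): opens on m3
  -> R3 @ bar 1 tick 0 v(2, 3): G4 above E4
  -> R3 @ bar 1 tick 1 v(2, 3): G4 above E4
  -> R3 @ bar 1 tick 2 v(2, 3): G4 above E4
  -> R3 @ bar 1 tick 3 v(2, 3): G4 above E4
  -> R2 @ bar 2 tick 0 v(0, 2): E3/G4 m3 -> D3/A3 P5 similar
  -> R3 @ bar 2 tick 0 v(1, 2): A4 above A3
  -> R4 @ bar 2 tick 0 v(0, 3): D3/C4 m7 untreated
  -> R7 @ bar 2 tick 0 v(1,): G3->A4 leap 14st
  -> R7 @ bar 2 tick 0 v(2,): G4->A3 leap 10st
  -> R3 @ bar 2 tick 1 v(1, 2): A4 above A3
  -> R3 @ bar 2 tick 2 v(1, 2): A4 above A3
  -> R3 @ bar 2 tick 3 v(1, 2): A4 above A3
  -> R2 @ bar 3 tick 0 v(0, 2): D3/A3 P5 -> E3/E4 P8 similar
  -> R3 @ bar 3 tick 0 v(2, 3): E4 above B3
  -> R7 @ bar 3 tick 0 v(1,): A4->G3 leap 14st
  -> R3 @ bar 3 tick 1 v(2, 3): E4 above B3
  -> R3 @ bar 3 tick 2 v(2, 3): E4 above B3
  -> R3 @ bar 3 tick 3 v(2, 3): E4 above B3
  -> R8 @ bar 4 tick 0 v(0, 2): penult P8 not 3rd/6th
  -> R8 @ bar 4 tick 0 v(0, 3): penult P8 not 3rd/6th
  -> R1 @ bar 5 tick 0 v(2, 3): E4/E4 P1 -> F4/F4 P1 similar
  -> R6 @ bar 5 tick 3 v(0, 2): closes on m3
  -> R6 @ bar 5 tick 3 v(0, 3): closes on m3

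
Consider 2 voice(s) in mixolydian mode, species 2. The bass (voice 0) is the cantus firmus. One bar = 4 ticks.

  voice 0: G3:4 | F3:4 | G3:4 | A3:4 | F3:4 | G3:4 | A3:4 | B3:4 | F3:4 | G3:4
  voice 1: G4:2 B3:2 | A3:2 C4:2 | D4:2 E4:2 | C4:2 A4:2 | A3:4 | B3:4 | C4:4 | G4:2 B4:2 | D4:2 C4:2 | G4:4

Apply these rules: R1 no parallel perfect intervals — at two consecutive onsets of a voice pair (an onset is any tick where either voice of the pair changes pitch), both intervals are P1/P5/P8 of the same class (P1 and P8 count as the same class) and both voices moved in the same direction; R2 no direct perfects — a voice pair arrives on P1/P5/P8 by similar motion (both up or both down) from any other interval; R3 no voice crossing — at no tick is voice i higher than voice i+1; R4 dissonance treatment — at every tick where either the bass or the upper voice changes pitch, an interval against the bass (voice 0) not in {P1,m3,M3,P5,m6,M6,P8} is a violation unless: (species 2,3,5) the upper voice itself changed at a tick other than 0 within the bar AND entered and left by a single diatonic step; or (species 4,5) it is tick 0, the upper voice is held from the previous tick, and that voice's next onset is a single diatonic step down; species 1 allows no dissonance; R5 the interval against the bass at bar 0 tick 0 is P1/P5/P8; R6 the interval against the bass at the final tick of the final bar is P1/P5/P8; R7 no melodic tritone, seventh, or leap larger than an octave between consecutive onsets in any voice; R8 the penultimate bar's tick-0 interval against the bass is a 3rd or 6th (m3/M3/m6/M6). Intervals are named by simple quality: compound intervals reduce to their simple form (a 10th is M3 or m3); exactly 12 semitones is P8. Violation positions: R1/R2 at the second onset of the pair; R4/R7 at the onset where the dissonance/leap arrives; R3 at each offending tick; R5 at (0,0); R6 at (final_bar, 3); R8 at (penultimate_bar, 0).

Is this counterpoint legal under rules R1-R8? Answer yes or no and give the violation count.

No (3 violations)

bar 0: v0=G3 v1=G4 (P8)
bar 1: v0=F3 v1=A3 (M3)
bar 2: v0=G3 v1=D4 (P5)
bar 3: v0=A3 v1=C4 (m3)
bar 4: v0=F3 v1=A3 (M3)
bar 5: v0=G3 v1=B3 (M3)
bar 6: v0=A3 v1=C4 (m3)
bar 7: v0=B3 v1=G4 (m6)
bar 8: v0=F3 v1=D4 (M6)
bar 9: v0=G3 v1=G4 (P8)
  R1 @ bar2.0: F3/C4 P5 -> G3/D4 P5 similar
  R7 @ bar8.0: B3->F3 leap 6st
  R2 @ bar9.0: F3/C4 P5 -> G3/G4 P8 similar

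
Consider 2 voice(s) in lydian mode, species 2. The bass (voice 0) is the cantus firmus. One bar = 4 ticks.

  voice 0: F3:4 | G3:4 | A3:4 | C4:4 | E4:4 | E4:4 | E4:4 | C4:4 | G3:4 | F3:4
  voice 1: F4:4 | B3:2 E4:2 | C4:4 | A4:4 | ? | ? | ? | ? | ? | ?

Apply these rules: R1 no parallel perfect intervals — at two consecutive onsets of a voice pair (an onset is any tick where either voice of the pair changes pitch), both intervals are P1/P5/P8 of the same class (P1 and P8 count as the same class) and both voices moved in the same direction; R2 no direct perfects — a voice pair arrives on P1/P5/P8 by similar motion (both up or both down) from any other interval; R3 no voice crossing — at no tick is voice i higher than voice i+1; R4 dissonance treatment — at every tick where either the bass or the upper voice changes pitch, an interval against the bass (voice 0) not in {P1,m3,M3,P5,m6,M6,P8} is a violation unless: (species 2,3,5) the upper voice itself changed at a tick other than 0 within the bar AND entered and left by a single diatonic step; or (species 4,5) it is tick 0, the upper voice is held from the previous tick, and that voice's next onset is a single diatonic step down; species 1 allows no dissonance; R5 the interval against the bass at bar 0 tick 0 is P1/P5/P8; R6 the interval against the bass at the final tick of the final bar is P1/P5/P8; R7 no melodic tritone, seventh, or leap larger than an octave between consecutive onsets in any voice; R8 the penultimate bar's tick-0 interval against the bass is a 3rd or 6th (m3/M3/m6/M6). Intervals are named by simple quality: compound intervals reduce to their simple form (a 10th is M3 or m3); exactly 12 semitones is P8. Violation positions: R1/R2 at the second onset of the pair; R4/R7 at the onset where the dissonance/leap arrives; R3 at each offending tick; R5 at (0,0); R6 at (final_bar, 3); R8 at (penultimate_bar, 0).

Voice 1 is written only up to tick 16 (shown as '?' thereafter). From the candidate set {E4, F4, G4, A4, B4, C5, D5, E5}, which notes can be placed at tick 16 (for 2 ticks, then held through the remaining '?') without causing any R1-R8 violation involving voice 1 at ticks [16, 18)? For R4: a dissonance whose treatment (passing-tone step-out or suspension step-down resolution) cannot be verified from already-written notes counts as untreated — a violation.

{C5, E4, G4}

E4: legal
F4: violates R4
G4: legal
A4: violates R4
B4: violates R2
C5: legal
D5: violates R4
E5: violates R2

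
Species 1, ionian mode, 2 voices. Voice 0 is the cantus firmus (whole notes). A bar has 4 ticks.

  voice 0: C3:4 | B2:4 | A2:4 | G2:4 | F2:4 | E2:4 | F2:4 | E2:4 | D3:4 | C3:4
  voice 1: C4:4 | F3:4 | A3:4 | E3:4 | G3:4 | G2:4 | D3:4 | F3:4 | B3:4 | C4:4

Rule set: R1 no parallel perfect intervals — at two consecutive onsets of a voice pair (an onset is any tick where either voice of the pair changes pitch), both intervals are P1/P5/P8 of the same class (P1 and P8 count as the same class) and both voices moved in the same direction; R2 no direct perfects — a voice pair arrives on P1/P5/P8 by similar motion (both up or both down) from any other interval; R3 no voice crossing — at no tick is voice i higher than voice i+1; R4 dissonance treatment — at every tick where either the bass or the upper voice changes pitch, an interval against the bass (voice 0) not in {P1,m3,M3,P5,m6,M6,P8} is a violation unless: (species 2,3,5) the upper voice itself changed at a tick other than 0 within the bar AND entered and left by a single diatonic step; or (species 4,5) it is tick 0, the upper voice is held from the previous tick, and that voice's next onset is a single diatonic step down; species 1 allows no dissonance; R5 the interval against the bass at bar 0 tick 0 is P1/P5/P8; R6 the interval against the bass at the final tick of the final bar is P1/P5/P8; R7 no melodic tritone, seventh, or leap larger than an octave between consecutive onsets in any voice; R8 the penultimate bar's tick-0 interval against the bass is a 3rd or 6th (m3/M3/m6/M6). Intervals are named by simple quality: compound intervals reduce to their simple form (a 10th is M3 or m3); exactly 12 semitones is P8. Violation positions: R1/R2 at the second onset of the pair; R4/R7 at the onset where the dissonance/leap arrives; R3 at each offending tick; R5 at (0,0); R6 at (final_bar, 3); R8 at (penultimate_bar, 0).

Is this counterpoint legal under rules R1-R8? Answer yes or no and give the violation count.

bar 0: v0=C3 v1=C4 (P8)
bar 1: v0=B2 v1=F3 (TT)
bar 2: v0=A2 v1=A3 (P8)
bar 3: v0=G2 v1=E3 (M6)
bar 4: v0=F2 v1=G3 (M2)
bar 5: v0=E2 v1=G2 (m3)
bar 6: v0=F2 v1=D3 (M6)
bar 7: v0=E2 v1=F3 (m2)
bar 8: v0=D3 v1=B3 (M6)
bar 9: v0=C3 v1=C4 (P8)
  R4 @ bar1.0: B2/F3 TT untreated
  R4 @ bar4.0: F2/G3 M2 untreated
  R4 @ bar7.0: E2/F3 m2 untreated
  R7 @ bar8.0: E2->D3 leap 10st
  R7 @ bar8.0: F3->B3 leap 6st

No (5 violations)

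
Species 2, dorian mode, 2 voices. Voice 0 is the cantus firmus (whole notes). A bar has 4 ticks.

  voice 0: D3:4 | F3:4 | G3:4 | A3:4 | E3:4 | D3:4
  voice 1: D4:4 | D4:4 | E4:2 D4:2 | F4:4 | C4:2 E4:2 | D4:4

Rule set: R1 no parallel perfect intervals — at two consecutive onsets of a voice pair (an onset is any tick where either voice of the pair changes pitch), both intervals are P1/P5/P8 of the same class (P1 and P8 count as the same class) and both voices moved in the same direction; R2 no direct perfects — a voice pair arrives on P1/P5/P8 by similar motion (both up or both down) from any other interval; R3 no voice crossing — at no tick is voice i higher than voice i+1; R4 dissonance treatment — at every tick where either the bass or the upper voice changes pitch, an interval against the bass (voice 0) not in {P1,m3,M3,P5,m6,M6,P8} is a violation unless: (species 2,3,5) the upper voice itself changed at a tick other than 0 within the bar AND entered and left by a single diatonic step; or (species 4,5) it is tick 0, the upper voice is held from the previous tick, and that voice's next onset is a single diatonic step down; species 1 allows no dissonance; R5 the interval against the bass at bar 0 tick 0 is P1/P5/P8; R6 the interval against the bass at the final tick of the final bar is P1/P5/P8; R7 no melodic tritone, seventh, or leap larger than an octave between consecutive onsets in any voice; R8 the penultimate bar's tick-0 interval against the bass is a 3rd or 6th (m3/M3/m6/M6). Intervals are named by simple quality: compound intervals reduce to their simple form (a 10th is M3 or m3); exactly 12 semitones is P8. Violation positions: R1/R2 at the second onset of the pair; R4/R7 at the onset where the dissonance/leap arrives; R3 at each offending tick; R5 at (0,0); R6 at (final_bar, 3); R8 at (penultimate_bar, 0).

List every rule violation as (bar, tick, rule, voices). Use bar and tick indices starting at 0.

(5, 0, R1, (0, 1))

bar 0: v0=D3 v1=D4 downbeat P8
bar 1: v0=F3 v1=D4 downbeat M6
bar 2: v0=G3 v1=E4 downbeat M6
bar 3: v0=A3 v1=F4 downbeat m6
bar 4: v0=E3 v1=C4 downbeat m6
bar 5: v0=D3 v1=D4 downbeat P8
  -> R1 @ bar 5 tick 0 v(0, 1): E3/E4 P8 -> D3/D4 P8 similar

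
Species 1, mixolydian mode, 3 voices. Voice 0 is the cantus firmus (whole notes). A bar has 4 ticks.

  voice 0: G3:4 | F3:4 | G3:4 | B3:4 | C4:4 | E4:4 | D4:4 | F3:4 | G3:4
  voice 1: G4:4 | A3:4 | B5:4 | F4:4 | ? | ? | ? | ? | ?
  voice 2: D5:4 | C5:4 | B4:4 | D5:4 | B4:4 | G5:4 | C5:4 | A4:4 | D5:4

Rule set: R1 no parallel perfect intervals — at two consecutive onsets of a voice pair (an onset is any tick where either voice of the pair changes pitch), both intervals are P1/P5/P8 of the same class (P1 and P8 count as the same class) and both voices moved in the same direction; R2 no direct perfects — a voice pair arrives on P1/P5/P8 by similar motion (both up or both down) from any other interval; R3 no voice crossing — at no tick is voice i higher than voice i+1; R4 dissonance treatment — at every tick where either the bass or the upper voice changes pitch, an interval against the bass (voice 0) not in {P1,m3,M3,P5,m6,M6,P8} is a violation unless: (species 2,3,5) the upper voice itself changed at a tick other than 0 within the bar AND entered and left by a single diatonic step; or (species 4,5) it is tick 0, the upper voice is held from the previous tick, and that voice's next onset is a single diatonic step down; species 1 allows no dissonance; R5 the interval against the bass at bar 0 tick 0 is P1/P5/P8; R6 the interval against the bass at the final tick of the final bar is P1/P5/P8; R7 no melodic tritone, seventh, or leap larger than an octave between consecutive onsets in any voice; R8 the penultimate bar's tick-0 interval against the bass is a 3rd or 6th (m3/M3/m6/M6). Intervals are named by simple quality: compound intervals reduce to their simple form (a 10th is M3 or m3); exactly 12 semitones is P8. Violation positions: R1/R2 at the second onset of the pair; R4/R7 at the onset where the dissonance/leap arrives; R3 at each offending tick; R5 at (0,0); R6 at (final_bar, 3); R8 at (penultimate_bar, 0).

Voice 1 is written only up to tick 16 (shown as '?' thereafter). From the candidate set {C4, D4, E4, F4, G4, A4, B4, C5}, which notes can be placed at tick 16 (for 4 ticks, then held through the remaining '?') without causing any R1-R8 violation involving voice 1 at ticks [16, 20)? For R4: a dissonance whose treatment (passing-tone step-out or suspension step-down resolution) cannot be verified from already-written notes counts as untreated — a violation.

C4: legal
D4: violates R4
E4: violates R2
F4: violates R4
G4: violates R2
A4: legal
B4: violates R4,R7
C5: violates R2,R3

{A4, C4}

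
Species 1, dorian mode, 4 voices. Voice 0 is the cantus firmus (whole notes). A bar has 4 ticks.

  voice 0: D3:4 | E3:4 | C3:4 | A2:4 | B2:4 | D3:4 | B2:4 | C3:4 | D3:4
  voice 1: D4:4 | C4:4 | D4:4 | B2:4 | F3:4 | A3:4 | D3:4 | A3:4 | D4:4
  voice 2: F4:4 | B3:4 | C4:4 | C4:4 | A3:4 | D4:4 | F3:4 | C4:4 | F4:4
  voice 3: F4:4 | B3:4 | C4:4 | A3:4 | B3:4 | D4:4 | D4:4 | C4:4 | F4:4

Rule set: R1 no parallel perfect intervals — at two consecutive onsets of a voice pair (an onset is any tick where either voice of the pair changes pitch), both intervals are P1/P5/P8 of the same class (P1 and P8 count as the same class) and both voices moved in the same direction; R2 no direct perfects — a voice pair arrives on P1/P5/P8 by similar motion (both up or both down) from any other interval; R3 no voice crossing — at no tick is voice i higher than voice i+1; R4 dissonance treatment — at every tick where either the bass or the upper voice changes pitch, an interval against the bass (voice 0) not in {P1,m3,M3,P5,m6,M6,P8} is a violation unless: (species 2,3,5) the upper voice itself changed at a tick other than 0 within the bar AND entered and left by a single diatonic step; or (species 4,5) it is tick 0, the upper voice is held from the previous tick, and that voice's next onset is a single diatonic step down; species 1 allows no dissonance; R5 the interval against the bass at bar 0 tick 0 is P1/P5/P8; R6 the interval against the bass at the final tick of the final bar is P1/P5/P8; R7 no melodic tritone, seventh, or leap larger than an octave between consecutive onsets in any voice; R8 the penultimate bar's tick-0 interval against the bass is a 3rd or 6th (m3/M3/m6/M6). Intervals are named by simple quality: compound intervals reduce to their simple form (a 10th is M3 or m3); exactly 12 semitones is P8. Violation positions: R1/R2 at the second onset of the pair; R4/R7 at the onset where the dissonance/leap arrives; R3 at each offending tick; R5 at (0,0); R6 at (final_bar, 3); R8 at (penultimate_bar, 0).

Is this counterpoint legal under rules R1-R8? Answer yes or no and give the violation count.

No (38 violations)

bar 0: v0=D3 v1=D4 v2=F4 v3=F4 (m3)
bar 1: v0=E3 v1=C4 v2=B3 v3=B3 (P5)
bar 2: v0=C3 v1=D4 v2=C4 v3=C4 (P8)
bar 3: v0=A2 v1=B2 v2=C4 v3=A3 (P8)
bar 4: v0=B2 v1=F3 v2=A3 v3=B3 (P8)
bar 5: v0=D3 v1=A3 v2=D4 v3=D4 (P8)
bar 6: v0=B2 v1=D3 v2=F3 v3=D4 (m3)
bar 7: v0=C3 v1=A3 v2=C4 v3=C4 (P8)
bar 8: v0=D3 v1=D4 v2=F4 v3=F4 (m3)
  R5 @ bar0.0: opens on m3
  R5 @ bar0.0: opens on m3
  R1 @ bar1.0: F4/F4 P1 -> B3/B3 P1 similar
  R3 @ bar1.0: C4 above B3
  R7 @ bar1.0: F4->B3 leap 6st
  R7 @ bar1.0: F4->B3 leap 6st
  R3 @ bar1.1: C4 above B3
  R3 @ bar1.2: C4 above B3
  R3 @ bar1.3: C4 above B3
  R1 @ bar2.0: B3/B3 P1 -> C4/C4 P1 similar
  R3 @ bar2.0: D4 above C4
  R4 @ bar2.0: C3/D4 M2 untreated
  R3 @ bar2.1: D4 above C4
  R3 @ bar2.2: D4 above C4
  R3 @ bar2.3: D4 above C4
  R1 @ bar3.0: C3/C4 P8 -> A2/A3 P8 similar
  R3 @ bar3.0: C4 above A3
  R4 @ bar3.0: A2/B2 M2 untreated
  R7 @ bar3.0: D4->B2 leap 15st
  R3 @ bar3.1: C4 above A3
  R3 @ bar3.2: C4 above A3
  R3 @ bar3.3: C4 above A3
  R1 @ bar4.0: A2/A3 P8 -> B2/B3 P8 similar
  R4 @ bar4.0: B2/F3 TT untreated
  R4 @ bar4.0: B2/A3 m7 untreated
  R7 @ bar4.0: B2->F3 leap 6st
  R1 @ bar5.0: B2/B3 P8 -> D3/D4 P8 similar
  R2 @ bar5.0: B2/F3 TT -> D3/A3 P5 similar
  R2 @ bar5.0: B2/A3 m7 -> D3/D4 P8 similar
  R2 @ bar5.0: A3/B3 M2 -> D4/D4 P1 similar
  R4 @ bar6.0: B2/F3 TT untreated
  R2 @ bar7.0: B2/F3 TT -> C3/C4 P8 similar
  R8 @ bar7.0: penult P8 not 3rd/6th
  R8 @ bar7.0: penult P8 not 3rd/6th
  R1 @ bar8.0: C4/C4 P1 -> F4/F4 P1 similar
  R2 @ bar8.0: C3/A3 M6 -> D3/D4 P8 similar
  R6 @ bar8.3: closes on m3
  R6 @ bar8.3: closes on m3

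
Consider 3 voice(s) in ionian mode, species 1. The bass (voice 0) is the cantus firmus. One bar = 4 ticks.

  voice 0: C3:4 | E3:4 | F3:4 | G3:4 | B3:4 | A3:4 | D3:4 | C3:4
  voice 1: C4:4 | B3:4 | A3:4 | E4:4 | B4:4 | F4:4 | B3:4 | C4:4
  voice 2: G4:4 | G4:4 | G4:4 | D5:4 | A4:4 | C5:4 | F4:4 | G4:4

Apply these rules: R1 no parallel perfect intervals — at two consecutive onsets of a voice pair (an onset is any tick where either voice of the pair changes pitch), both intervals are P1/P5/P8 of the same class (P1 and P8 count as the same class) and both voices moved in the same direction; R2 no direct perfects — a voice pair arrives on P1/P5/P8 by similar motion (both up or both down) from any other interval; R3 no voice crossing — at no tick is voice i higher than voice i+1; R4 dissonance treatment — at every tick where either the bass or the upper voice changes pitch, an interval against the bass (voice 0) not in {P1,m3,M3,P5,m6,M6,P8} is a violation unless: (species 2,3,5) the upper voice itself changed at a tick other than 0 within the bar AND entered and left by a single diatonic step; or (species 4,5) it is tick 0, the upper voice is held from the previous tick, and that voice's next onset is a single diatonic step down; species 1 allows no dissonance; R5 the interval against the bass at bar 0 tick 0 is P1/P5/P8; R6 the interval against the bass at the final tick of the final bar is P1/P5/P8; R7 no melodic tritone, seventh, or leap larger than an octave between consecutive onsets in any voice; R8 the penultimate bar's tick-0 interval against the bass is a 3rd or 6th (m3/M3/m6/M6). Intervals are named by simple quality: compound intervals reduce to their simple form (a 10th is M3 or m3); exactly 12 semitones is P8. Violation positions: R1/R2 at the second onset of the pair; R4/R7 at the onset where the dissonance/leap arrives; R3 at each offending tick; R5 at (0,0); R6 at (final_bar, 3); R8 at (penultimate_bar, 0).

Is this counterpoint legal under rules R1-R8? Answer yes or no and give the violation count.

bar 0: v0=C3 v1=C4 v2=G4 (P5)
bar 1: v0=E3 v1=B3 v2=G4 (m3)
bar 2: v0=F3 v1=A3 v2=G4 (M2)
bar 3: v0=G3 v1=E4 v2=D5 (P5)
bar 4: v0=B3 v1=B4 v2=A4 (m7)
bar 5: v0=A3 v1=F4 v2=C5 (m3)
bar 6: v0=D3 v1=B3 v2=F4 (m3)
bar 7: v0=C3 v1=C4 v2=G4 (P5)
  R4 @ bar2.0: F3/G4 M2 untreated
  R2 @ bar3.0: F3/G4 M2 -> G3/D5 P5 similar
  R2 @ bar4.0: G3/E4 M6 -> B3/B4 P8 similar
  R3 @ bar4.0: B4 above A4
  R4 @ bar4.0: B3/A4 m7 untreated
  R3 @ bar4.1: B4 above A4
  R3 @ bar4.2: B4 above A4
  R3 @ bar4.3: B4 above A4
  R7 @ bar5.0: B4->F4 leap 6st
  R7 @ bar6.0: F4->B3 leap 6st
  R2 @ bar7.0: B3/F4 TT -> C4/G4 P5 similar

No (11 violations)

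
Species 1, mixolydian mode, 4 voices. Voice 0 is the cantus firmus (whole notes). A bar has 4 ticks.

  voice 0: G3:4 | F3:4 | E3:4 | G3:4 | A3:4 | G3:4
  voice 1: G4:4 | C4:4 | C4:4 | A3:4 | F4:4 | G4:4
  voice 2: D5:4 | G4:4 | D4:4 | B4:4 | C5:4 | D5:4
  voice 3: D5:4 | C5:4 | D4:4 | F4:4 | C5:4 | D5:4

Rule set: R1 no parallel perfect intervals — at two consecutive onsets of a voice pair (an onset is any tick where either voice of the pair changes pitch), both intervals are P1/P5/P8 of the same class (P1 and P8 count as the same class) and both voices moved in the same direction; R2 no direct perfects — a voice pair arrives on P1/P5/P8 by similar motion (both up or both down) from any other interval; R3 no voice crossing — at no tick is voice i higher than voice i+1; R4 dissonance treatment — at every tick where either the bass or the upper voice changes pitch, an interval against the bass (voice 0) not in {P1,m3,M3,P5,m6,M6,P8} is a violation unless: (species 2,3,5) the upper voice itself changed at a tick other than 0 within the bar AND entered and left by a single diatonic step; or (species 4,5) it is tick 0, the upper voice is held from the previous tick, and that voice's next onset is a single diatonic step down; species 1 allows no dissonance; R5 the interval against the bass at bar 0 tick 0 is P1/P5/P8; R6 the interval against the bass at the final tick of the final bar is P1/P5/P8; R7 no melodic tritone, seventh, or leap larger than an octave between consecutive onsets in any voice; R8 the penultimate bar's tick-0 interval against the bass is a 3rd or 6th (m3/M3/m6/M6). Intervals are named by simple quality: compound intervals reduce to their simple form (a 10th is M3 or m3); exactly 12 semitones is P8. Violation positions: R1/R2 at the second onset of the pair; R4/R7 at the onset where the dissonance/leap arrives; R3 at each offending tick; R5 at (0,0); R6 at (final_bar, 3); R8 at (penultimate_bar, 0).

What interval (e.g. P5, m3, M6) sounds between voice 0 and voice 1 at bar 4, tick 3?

voice 0=A3 voice 1=F4 -> m6

m6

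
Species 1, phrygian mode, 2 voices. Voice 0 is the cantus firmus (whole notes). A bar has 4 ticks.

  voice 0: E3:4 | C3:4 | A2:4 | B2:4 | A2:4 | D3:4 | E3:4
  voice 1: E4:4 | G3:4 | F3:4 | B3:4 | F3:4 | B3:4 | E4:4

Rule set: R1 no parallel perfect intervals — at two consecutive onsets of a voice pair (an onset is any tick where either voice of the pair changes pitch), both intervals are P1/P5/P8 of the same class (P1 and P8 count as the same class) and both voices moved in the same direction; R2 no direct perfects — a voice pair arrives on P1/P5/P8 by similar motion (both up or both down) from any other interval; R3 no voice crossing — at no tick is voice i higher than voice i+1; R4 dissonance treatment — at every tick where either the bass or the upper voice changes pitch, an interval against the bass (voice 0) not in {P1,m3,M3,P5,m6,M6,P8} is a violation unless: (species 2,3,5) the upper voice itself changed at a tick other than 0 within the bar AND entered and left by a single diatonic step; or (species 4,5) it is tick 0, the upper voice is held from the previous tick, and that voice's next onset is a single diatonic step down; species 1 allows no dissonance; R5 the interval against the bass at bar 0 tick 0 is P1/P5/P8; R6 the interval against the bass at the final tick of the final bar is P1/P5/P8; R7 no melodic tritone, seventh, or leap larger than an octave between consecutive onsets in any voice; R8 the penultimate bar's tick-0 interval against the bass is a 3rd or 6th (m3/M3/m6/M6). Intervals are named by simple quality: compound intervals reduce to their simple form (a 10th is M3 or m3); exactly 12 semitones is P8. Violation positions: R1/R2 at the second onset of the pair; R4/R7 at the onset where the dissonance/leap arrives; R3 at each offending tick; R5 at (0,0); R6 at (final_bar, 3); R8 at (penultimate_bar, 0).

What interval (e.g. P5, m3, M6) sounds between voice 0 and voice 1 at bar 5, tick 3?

M6

voice 0=D3 voice 1=B3 -> M6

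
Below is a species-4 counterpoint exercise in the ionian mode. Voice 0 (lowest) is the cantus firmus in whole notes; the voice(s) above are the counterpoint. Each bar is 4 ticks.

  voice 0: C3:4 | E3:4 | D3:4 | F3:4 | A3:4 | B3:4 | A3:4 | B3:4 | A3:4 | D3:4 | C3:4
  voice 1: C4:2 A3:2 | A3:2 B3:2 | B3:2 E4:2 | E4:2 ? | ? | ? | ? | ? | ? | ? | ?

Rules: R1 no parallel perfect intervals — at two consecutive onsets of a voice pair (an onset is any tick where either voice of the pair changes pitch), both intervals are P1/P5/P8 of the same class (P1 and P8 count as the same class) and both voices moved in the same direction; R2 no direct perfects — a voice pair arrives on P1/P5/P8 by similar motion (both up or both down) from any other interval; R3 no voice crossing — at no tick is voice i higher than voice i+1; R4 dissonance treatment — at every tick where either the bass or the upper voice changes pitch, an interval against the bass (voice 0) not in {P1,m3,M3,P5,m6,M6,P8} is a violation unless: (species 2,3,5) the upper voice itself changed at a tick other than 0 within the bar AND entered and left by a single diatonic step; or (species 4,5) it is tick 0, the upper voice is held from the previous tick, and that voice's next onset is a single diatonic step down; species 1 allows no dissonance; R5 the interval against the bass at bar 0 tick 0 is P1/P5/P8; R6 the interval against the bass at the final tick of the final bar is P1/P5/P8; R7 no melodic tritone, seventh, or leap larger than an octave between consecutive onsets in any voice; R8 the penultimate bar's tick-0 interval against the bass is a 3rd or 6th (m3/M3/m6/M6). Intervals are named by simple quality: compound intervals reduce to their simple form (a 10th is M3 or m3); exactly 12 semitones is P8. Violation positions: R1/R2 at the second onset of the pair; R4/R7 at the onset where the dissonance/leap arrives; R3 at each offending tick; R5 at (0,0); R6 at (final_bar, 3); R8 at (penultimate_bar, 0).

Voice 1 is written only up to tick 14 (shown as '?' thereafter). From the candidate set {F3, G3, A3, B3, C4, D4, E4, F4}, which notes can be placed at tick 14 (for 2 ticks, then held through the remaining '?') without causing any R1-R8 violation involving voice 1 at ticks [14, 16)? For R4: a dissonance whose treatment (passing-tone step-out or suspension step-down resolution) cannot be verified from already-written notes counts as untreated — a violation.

{A3, C4, D4, E4, F4}

F3: violates R7
G3: violates R4
A3: legal
B3: violates R4
C4: legal
D4: legal
E4: legal
F4: legal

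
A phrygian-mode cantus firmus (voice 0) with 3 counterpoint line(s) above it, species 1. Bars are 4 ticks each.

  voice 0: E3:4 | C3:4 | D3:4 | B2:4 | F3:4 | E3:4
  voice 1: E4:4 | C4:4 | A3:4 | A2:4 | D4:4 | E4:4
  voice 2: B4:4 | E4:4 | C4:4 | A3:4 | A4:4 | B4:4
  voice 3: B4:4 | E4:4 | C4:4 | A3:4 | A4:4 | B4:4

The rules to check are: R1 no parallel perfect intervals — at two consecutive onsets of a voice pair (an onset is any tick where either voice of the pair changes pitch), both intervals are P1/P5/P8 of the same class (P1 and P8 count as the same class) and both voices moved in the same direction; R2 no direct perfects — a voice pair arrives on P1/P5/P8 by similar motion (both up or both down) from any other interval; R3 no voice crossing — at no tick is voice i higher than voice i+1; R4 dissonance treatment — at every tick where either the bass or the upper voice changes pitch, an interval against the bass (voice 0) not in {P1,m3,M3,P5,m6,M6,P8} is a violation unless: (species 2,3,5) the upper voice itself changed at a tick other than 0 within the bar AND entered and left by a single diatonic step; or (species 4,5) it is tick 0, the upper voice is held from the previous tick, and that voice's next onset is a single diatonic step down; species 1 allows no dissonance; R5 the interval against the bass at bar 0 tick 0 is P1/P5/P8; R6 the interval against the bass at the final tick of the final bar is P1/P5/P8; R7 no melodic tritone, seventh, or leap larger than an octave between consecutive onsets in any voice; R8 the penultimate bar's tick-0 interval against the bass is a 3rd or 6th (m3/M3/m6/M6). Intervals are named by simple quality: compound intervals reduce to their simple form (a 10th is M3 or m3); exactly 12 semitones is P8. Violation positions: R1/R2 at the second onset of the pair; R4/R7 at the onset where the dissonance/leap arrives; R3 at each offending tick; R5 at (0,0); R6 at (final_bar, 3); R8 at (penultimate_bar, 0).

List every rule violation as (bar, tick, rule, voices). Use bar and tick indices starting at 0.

bar 0: v0=E3 v1=E4 v2=B4 v3=B4 downbeat P5
bar 1: v0=C3 v1=C4 v2=E4 v3=E4 downbeat M3
bar 2: v0=D3 v1=A3 v2=C4 v3=C4 downbeat m7
bar 3: v0=B2 v1=A2 v2=A3 v3=A3 downbeat m7
bar 4: v0=F3 v1=D4 v2=A4 v3=A4 downbeat M3
bar 5: v0=E3 v1=E4 v2=B4 v3=B4 downbeat P5
  -> R1 @ bar 1 tick 0 v(0, 1): E3/E4 P8 -> C3/C4 P8 similar
  -> R1 @ bar 1 tick 0 v(2, 3): B4/B4 P1 -> E4/E4 P1 similar
  -> R1 @ bar 2 tick 0 v(2, 3): E4/E4 P1 -> C4/C4 P1 similar
  -> R4 @ bar 2 tick 0 v(0, 2): D3/C4 m7 untreated
  -> R4 @ bar 2 tick 0 v(0, 3): D3/C4 m7 untreated
  -> R1 @ bar 3 tick 0 v(2, 3): C4/C4 P1 -> A3/A3 P1 similar
  -> R2 @ bar 3 tick 0 v(1, 2): A3/C4 m3 -> A2/A3 P8 similar
  -> R2 @ bar 3 tick 0 v(1, 3): A3/C4 m3 -> A2/A3 P8 similar
  -> R3 @ bar 3 tick 0 v(0, 1): B2 above A2
  -> R4 @ bar 3 tick 0 v(0, 1): B2/A2 M2 untreated
  -> R4 @ bar 3 tick 0 v(0, 2): B2/A3 m7 untreated
  -> R4 @ bar 3 tick 0 v(0, 3): B2/A3 m7 untreated
  -> R3 @ bar 3 tick 1 v(0, 1): B2 above A2
  -> R3 @ bar 3 tick 2 v(0, 1): B2 above A2
  -> R3 @ bar 3 tick 3 v(0, 1): B2 above A2
  -> R1 @ bar 4 tick 0 v(2, 3): A3/A3 P1 -> A4/A4 P1 similar
  -> R2 @ bar 4 tick 0 v(1, 2): A2/A3 P8 -> D4/A4 P5 similar
  -> R2 @ bar 4 tick 0 v(1, 3): A2/A3 P8 -> D4/A4 P5 similar
  -> R7 @ bar 4 tick 0 v(0,): B2->F3 leap 6st
  -> R7 @ bar 4 tick 0 v(1,): A2->D4 leap 17st
  -> R1 @ bar 5 tick 0 v(1, 2): D4/A4 P5 -> E4/B4 P5 similar
  -> R1 @ bar 5 tick 0 v(1, 3): D4/A4 P5 -> E4/B4 P5 similar
  -> R1 @ bar 5 tick 0 v(2, 3): A4/A4 P1 -> B4/B4 P1 similar

(1, 0, R1, (0, 1))
(1, 0, R1, (2, 3))
(2, 0, R1, (2, 3))
(2, 0, R4, (0, 2))
(2, 0, R4, (0, 3))
(3, 0, R1, (2, 3))
(3, 0, R2, (1, 2))
(3, 0, R2, (1, 3))
(3, 0, R3, (0, 1))
(3, 0, R4, (0, 1))
(3, 0, R4, (0, 2))
(3, 0, R4, (0, 3))
(3, 1, R3, (0, 1))
(3, 2, R3, (0, 1))
(3, 3, R3, (0, 1))
(4, 0, R1, (2, 3))
(4, 0, R2, (1, 2))
(4, 0, R2, (1, 3))
(4, 0, R7, (0,))
(4, 0, R7, (1,))
(5, 0, R1, (1, 2))
(5, 0, R1, (1, 3))
(5, 0, R1, (2, 3))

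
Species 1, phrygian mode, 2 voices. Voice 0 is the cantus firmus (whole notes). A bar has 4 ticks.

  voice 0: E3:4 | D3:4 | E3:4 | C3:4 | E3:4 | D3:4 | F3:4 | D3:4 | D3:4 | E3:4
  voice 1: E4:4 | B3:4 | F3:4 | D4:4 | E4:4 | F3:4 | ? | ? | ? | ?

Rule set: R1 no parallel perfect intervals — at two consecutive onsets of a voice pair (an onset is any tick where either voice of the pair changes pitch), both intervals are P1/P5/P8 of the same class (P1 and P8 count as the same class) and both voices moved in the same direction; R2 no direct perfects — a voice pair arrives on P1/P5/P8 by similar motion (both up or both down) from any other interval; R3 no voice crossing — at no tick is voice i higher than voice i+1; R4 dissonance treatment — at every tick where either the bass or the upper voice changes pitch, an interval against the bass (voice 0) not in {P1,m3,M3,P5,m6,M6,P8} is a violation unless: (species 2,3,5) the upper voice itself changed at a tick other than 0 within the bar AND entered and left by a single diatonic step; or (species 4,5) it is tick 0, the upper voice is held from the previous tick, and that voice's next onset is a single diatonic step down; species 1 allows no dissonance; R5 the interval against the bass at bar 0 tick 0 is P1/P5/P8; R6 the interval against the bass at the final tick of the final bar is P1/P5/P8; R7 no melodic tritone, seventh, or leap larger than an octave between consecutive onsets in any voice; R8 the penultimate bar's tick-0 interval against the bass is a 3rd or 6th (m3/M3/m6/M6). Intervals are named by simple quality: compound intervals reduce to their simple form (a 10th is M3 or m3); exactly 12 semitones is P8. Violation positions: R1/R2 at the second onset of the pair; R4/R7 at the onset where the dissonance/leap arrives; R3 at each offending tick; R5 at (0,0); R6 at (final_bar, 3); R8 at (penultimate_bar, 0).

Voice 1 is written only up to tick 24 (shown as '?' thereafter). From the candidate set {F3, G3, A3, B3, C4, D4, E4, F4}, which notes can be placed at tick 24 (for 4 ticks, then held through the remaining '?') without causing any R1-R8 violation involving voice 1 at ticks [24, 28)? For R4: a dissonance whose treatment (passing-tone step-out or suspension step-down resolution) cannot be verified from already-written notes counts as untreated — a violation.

{A3, D4, F3}

F3: legal
G3: violates R4
A3: legal
B3: violates R4,R7
C4: violates R2
D4: legal
E4: violates R4,R7
F4: violates R2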